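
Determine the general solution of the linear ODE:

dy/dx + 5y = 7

Using integrating factor method:

General solution: y = 7/5 + Ce^(-5x)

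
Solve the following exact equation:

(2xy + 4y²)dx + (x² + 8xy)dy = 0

Verify exactness: ∂M/∂y = ∂N/∂x ✓
Find F(x,y) such that ∂F/∂x = M, ∂F/∂y = N
Solution: x²y + 4xy² = C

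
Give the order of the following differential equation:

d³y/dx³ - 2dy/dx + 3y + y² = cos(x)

The order is 3 (highest derivative is of order 3).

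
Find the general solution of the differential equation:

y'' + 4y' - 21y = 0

Characteristic equation: r² + 4r - 21 = 0
Roots: r = 3, -7 (distinct real)
General solution: y = C₁e^(3x) + C₂e^(-7x)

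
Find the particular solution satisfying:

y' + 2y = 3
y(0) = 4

General solution: y = 3/2 + Ce^(-2x)
Applying y(0) = 4: C = 4 - 3/2 = 5/2
Particular solution: y = 3/2 + (5/2)e^(-2x)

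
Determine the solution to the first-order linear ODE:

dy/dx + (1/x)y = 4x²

Using integrating factor method:

General solution: y = x^3 + C/x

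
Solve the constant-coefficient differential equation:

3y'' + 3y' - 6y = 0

Characteristic equation: 3r² + 3r - 6 = 0
Divide by 3: r² + r - 2 = 0
Roots: r = 1, -2 (distinct real)
General solution: y = C₁e^x + C₂e^(-2x)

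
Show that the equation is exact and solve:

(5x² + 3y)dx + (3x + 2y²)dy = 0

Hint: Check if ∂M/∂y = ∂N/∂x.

Verify exactness: ∂M/∂y = ∂N/∂x ✓
Find F(x,y) such that ∂F/∂x = M, ∂F/∂y = N
Solution: 5x³/3 + 3xy + 2y³/3 = C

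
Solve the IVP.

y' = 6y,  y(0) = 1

General solution: y = Ce^(6x)
Applying IC y(0) = 1:
Particular solution: y = e^(6x)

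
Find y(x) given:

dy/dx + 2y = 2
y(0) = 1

General solution: y = 1 + Ce^(-2x)
Applying y(0) = 1: C = 1 - 1 = 0
Particular solution: y = 1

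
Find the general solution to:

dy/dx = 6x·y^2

Separating variables and integrating:
-1/y = 3x^2 + C

General solution: y^-1 = -3x^2 + C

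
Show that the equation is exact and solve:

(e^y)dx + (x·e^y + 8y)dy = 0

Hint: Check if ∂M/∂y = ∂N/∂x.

Verify exactness: ∂M/∂y = ∂N/∂x ✓
Find F(x,y) such that ∂F/∂x = M, ∂F/∂y = N
Solution: x·e^y + 4y² = C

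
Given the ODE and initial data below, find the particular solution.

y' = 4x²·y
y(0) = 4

General solution: y = Ce^(4x³/3)
Applying IC y(0) = 4:
Particular solution: y = 4e^(4x³/3)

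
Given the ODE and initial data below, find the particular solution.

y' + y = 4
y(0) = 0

General solution: y = 4 + Ce^(-x)
Applying y(0) = 0: C = 0 - 4 = -4
Particular solution: y = 4 - 4e^(-x)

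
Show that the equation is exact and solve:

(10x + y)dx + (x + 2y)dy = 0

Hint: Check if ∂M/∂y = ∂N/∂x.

Verify exactness: ∂M/∂y = ∂N/∂x ✓
Find F(x,y) such that ∂F/∂x = M, ∂F/∂y = N
Solution: 5x² + xy + y² = C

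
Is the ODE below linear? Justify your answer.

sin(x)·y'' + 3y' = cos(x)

Yes. Linear (y and its derivatives appear to the first power only, no products of y terms)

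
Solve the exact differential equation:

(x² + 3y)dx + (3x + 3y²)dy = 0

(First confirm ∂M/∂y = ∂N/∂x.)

Verify exactness: ∂M/∂y = ∂N/∂x ✓
Find F(x,y) such that ∂F/∂x = M, ∂F/∂y = N
Solution: x³/3 + 3xy + y³ = C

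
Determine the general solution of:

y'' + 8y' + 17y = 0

Characteristic equation: r² + 8r + 17 = 0
Roots: r = -4 ± i (complex conjugates)
General solution: y = e^(-4x)(C₁cos(x) + C₂sin(x))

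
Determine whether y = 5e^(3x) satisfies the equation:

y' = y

Verification:
y = 5e^(3x)
y' = 15e^(3x)
But y = 5e^(3x)
y' ≠ y — the derivative does not match

No, it is not a solution.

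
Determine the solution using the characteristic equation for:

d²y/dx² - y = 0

Characteristic equation: r² - 1 = 0
Roots: r = 1, -1 (distinct real)
General solution: y = C₁e^x + C₂e^(-x)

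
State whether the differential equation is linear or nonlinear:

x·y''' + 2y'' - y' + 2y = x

Linear (y and its derivatives appear to the first power only, no products of y terms)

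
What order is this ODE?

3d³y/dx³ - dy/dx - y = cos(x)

The order is 3 (highest derivative is of order 3).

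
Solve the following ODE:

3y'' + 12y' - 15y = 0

Characteristic equation: 3r² + 12r - 15 = 0
Divide by 3: r² + 4r - 5 = 0
Roots: r = 1, -5 (distinct real)
General solution: y = C₁e^x + C₂e^(-5x)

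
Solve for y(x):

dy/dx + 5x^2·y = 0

Using integrating factor method:

General solution: y = Ce^(-5x^3/3)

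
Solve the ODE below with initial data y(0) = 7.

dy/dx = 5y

General solution: y = Ce^(5x)
Applying IC y(0) = 7:
Particular solution: y = 7e^(5x)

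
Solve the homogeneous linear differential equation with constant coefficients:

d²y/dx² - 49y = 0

Characteristic equation: r² - 49 = 0
Roots: r = 7, -7 (distinct real)
General solution: y = C₁e^(7x) + C₂e^(-7x)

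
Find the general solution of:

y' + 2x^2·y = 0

Using integrating factor method:

General solution: y = Ce^(-2x^3/3)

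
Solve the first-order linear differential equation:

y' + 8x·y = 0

Using integrating factor method:

General solution: y = Ce^(-4x^2)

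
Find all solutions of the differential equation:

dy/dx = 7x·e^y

Separating variables and integrating:
-e^(-y) = 7x²/2 + C

General solution: y = -ln(C - 7x²/2)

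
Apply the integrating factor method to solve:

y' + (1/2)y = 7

Using integrating factor method:

General solution: y = 14 + Ce^(-x/2)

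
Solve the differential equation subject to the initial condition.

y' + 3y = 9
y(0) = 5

General solution: y = 3 + Ce^(-3x)
Applying y(0) = 5: C = 5 - 3 = 2
Particular solution: y = 3 + 2e^(-3x)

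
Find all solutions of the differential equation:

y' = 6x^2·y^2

Separating variables and integrating:
-1/y = 2x^3 + C

General solution: y^-1 = -2x^3 + C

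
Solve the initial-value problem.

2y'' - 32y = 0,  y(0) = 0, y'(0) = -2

General solution: y = C₁e^(4x) + C₂e^(-4x)
Applying ICs: C₁ = -1/4, C₂ = 1/4
Particular solution: y = -(1/4)e^(4x) + (1/4)e^(-4x)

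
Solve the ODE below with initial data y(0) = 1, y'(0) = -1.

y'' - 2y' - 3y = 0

General solution: y = C₁e^(3x) + C₂e^(-x)
Applying ICs: C₁ = 0, C₂ = 1
Particular solution: y = e^(-x)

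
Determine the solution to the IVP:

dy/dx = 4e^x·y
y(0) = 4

General solution: y = Ce^(4e^x)
Applying IC y(0) = 4:
Particular solution: y = 4e^(4(e^x - 1))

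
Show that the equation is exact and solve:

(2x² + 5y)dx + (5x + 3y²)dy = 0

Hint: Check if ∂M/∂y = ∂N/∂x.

Verify exactness: ∂M/∂y = ∂N/∂x ✓
Find F(x,y) such that ∂F/∂x = M, ∂F/∂y = N
Solution: 2x³/3 + 5xy + y³ = C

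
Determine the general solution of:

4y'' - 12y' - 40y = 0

Characteristic equation: 4r² - 12r - 40 = 0
Divide by 4: r² - 3r - 10 = 0
Roots: r = 5, -2 (distinct real)
General solution: y = C₁e^(5x) + C₂e^(-2x)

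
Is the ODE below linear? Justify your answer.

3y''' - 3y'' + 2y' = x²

Yes. Linear (y and its derivatives appear to the first power only, no products of y terms)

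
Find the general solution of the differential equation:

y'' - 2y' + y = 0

Characteristic equation: r² - 2r + 1 = 0
Factored: (r - 1)² = 0
Repeated root: r = 1
General solution: y = (C₁ + C₂x)e^x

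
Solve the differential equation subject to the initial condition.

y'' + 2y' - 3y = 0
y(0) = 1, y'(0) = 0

General solution: y = C₁e^x + C₂e^(-3x)
Applying ICs: C₁ = 3/4, C₂ = 1/4
Particular solution: y = (3/4)e^x + (1/4)e^(-3x)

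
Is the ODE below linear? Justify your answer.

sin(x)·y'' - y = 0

Yes. Linear (y and its derivatives appear to the first power only, no products of y terms)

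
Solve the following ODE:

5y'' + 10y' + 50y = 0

Characteristic equation: 5r² + 10r + 50 = 0
Divide by 5: r² + 2r + 10 = 0
Roots: r = -1 ± 3i (complex conjugates)
General solution: y = e^(-x)(C₁cos(3x) + C₂sin(3x))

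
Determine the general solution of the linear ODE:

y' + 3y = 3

Using integrating factor method:

General solution: y = 1 + Ce^(-3x)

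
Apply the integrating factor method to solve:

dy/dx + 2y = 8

Using integrating factor method:

General solution: y = 4 + Ce^(-2x)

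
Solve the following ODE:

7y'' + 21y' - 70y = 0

Characteristic equation: 7r² + 21r - 70 = 0
Divide by 7: r² + 3r - 10 = 0
Roots: r = 2, -5 (distinct real)
General solution: y = C₁e^(2x) + C₂e^(-5x)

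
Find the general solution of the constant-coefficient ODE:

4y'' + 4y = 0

Characteristic equation: 4r² + 4 = 0
Divide by 4: r² + 1 = 0
Roots: r = ±i (complex conjugates)
General solution: y = C₁cos(x) + C₂sin(x)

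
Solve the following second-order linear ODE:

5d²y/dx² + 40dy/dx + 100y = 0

Characteristic equation: 5r² + 40r + 100 = 0
Divide by 5: r² + 8r + 20 = 0
Roots: r = -4 ± 2i (complex conjugates)
General solution: y = e^(-4x)(C₁cos(2x) + C₂sin(2x))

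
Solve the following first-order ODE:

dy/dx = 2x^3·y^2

Separating variables and integrating:
-1/y = x^4/2 + C

General solution: y^-1 = (-1/2)x^4 + C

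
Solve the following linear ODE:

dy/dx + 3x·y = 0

Using integrating factor method:

General solution: y = Ce^(-3x^2/2)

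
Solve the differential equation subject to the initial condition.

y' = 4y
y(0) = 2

General solution: y = Ce^(4x)
Applying IC y(0) = 2:
Particular solution: y = 2e^(4x)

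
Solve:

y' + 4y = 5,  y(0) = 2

General solution: y = 5/4 + Ce^(-4x)
Applying y(0) = 2: C = 2 - 5/4 = 3/4
Particular solution: y = 5/4 + (3/4)e^(-4x)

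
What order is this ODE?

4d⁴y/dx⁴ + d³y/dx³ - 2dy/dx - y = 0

The order is 4 (highest derivative is of order 4).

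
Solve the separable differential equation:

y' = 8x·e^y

Separating variables and integrating:
-e^(-y) = 4x² + C

General solution: y = -ln(C - 4x²)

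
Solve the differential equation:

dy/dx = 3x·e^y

Separating variables and integrating:
-e^(-y) = 3x²/2 + C

General solution: y = -ln(C - 3x²/2)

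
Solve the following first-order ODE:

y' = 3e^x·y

Separating variables and integrating:
ln|y| = 3e^x + C

General solution: y = Ce^(3e^x)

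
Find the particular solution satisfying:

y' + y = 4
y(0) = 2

General solution: y = 4 + Ce^(-x)
Applying y(0) = 2: C = 2 - 4 = -2
Particular solution: y = 4 - 2e^(-x)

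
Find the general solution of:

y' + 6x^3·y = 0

Using integrating factor method:

General solution: y = Ce^(-3x^4/2)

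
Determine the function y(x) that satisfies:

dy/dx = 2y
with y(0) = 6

General solution: y = Ce^(2x)
Applying IC y(0) = 6:
Particular solution: y = 6e^(2x)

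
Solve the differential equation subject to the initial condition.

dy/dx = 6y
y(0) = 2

General solution: y = Ce^(6x)
Applying IC y(0) = 2:
Particular solution: y = 2e^(6x)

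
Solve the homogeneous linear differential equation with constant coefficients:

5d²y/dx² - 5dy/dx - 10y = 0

Characteristic equation: 5r² - 5r - 10 = 0
Divide by 5: r² - r - 2 = 0
Roots: r = 2, -1 (distinct real)
General solution: y = C₁e^(2x) + C₂e^(-x)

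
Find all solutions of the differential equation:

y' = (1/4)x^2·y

Separating variables and integrating:
ln|y| = x^3/12 + C

General solution: y = Ce^(x^3/12)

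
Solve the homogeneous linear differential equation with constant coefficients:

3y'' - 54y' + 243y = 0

Characteristic equation: 3r² - 54r + 243 = 0
Divide by 3: r² - 18r + 81 = 0
Factored: (r - 9)² = 0
Repeated root: r = 9
General solution: y = (C₁ + C₂x)e^(9x)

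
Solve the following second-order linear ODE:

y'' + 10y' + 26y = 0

Characteristic equation: r² + 10r + 26 = 0
Roots: r = -5 ± i (complex conjugates)
General solution: y = e^(-5x)(C₁cos(x) + C₂sin(x))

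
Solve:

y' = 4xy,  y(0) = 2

General solution: y = Ce^(2x²)
Applying IC y(0) = 2:
Particular solution: y = 2e^(2x²)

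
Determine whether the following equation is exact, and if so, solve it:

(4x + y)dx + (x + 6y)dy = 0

Verify exactness: ∂M/∂y = ∂N/∂x ✓
Find F(x,y) such that ∂F/∂x = M, ∂F/∂y = N
Solution: 2x² + xy + 3y² = C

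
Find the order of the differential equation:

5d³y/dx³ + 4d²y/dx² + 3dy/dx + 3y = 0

The order is 3 (highest derivative is of order 3).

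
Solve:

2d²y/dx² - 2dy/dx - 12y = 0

Characteristic equation: 2r² - 2r - 12 = 0
Divide by 2: r² - r - 6 = 0
Roots: r = 3, -2 (distinct real)
General solution: y = C₁e^(3x) + C₂e^(-2x)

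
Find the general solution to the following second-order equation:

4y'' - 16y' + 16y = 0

Characteristic equation: 4r² - 16r + 16 = 0
Divide by 4: r² - 4r + 4 = 0
Factored: (r - 2)² = 0
Repeated root: r = 2
General solution: y = (C₁ + C₂x)e^(2x)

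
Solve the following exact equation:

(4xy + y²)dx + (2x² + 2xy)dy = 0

Verify exactness: ∂M/∂y = ∂N/∂x ✓
Find F(x,y) such that ∂F/∂x = M, ∂F/∂y = N
Solution: 2x²y + xy² = C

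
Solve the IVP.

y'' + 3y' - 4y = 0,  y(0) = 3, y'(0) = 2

General solution: y = C₁e^x + C₂e^(-4x)
Applying ICs: C₁ = 14/5, C₂ = 1/5
Particular solution: y = (14/5)e^x + (1/5)e^(-4x)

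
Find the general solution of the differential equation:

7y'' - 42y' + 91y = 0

Characteristic equation: 7r² - 42r + 91 = 0
Divide by 7: r² - 6r + 13 = 0
Roots: r = 3 ± 2i (complex conjugates)
General solution: y = e^(3x)(C₁cos(2x) + C₂sin(2x))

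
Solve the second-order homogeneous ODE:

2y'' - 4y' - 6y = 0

Characteristic equation: 2r² - 4r - 6 = 0
Divide by 2: r² - 2r - 3 = 0
Roots: r = 3, -1 (distinct real)
General solution: y = C₁e^(3x) + C₂e^(-x)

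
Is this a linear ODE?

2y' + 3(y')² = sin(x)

No. Nonlinear ((y')² term)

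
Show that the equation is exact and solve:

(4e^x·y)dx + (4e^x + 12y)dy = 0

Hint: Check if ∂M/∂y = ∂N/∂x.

Verify exactness: ∂M/∂y = ∂N/∂x ✓
Find F(x,y) such that ∂F/∂x = M, ∂F/∂y = N
Solution: 4e^x·y + 6y² = C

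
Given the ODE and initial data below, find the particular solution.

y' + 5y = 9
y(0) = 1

General solution: y = 9/5 + Ce^(-5x)
Applying y(0) = 1: C = 1 - 9/5 = -4/5
Particular solution: y = 9/5 - (4/5)e^(-5x)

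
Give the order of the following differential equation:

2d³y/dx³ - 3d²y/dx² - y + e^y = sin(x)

The order is 3 (highest derivative is of order 3).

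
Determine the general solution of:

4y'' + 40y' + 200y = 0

Characteristic equation: 4r² + 40r + 200 = 0
Divide by 4: r² + 10r + 50 = 0
Roots: r = -5 ± 5i (complex conjugates)
General solution: y = e^(-5x)(C₁cos(5x) + C₂sin(5x))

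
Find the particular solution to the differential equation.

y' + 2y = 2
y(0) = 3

General solution: y = 1 + Ce^(-2x)
Applying y(0) = 3: C = 3 - 1 = 2
Particular solution: y = 1 + 2e^(-2x)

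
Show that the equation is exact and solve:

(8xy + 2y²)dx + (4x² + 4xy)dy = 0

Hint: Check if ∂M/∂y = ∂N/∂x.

Verify exactness: ∂M/∂y = ∂N/∂x ✓
Find F(x,y) such that ∂F/∂x = M, ∂F/∂y = N
Solution: 4x²y + 2xy² = C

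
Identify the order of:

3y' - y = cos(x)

The order is 1 (highest derivative is of order 1).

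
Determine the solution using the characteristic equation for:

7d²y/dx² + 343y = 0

Characteristic equation: 7r² + 343 = 0
Divide by 7: r² + 49 = 0
Roots: r = ±7i (complex conjugates)
General solution: y = C₁cos(7x) + C₂sin(7x)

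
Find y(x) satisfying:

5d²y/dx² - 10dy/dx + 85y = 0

Characteristic equation: 5r² - 10r + 85 = 0
Divide by 5: r² - 2r + 17 = 0
Roots: r = 1 ± 4i (complex conjugates)
General solution: y = e^x(C₁cos(4x) + C₂sin(4x))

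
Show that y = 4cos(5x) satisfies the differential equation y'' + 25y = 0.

Verification:
y'' = -100cos(5x)
y'' + 25y = 0 ✓

Yes, it is a solution.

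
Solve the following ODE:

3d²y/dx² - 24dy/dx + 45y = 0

Characteristic equation: 3r² - 24r + 45 = 0
Divide by 3: r² - 8r + 15 = 0
Roots: r = 3, 5 (distinct real)
General solution: y = C₁e^(3x) + C₂e^(5x)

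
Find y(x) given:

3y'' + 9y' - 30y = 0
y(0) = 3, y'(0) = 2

General solution: y = C₁e^(2x) + C₂e^(-5x)
Applying ICs: C₁ = 17/7, C₂ = 4/7
Particular solution: y = (17/7)e^(2x) + (4/7)e^(-5x)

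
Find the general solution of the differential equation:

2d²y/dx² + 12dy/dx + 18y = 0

Characteristic equation: 2r² + 12r + 18 = 0
Divide by 2: r² + 6r + 9 = 0
Factored: (r + 3)² = 0
Repeated root: r = -3
General solution: y = (C₁ + C₂x)e^(-3x)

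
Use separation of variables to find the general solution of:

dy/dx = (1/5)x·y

Separating variables and integrating:
ln|y| = x^2/10 + C

General solution: y = Ce^(x^2/10)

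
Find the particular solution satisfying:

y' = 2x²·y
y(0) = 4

General solution: y = Ce^(2x³/3)
Applying IC y(0) = 4:
Particular solution: y = 4e^(2x³/3)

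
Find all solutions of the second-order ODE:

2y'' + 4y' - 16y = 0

Characteristic equation: 2r² + 4r - 16 = 0
Divide by 2: r² + 2r - 8 = 0
Roots: r = 2, -4 (distinct real)
General solution: y = C₁e^(2x) + C₂e^(-4x)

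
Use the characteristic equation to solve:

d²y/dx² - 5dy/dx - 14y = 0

Characteristic equation: r² - 5r - 14 = 0
Roots: r = 7, -2 (distinct real)
General solution: y = C₁e^(7x) + C₂e^(-2x)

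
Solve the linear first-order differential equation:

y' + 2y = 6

Using integrating factor method:

General solution: y = 3 + Ce^(-2x)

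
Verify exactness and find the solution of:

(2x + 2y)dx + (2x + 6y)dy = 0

Verify exactness: ∂M/∂y = ∂N/∂x ✓
Find F(x,y) such that ∂F/∂x = M, ∂F/∂y = N
Solution: x² + 2xy + 3y² = C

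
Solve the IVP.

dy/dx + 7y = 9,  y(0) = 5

General solution: y = 9/7 + Ce^(-7x)
Applying y(0) = 5: C = 5 - 9/7 = 26/7
Particular solution: y = 9/7 + (26/7)e^(-7x)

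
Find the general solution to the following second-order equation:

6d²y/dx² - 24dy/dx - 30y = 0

Characteristic equation: 6r² - 24r - 30 = 0
Divide by 6: r² - 4r - 5 = 0
Roots: r = 5, -1 (distinct real)
General solution: y = C₁e^(5x) + C₂e^(-x)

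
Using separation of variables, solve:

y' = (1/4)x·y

Separating variables and integrating:
ln|y| = x^2/8 + C

General solution: y = Ce^(x^2/8)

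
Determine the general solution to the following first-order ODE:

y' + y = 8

Using integrating factor method:

General solution: y = 8 + Ce^(-x)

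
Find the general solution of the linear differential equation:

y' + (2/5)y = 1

Using integrating factor method:

General solution: y = 5/2 + Ce^(-2x/5)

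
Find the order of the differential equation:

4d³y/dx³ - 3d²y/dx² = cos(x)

The order is 3 (highest derivative is of order 3).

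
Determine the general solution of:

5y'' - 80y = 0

Characteristic equation: 5r² - 80 = 0
Divide by 5: r² - 16 = 0
Roots: r = 4, -4 (distinct real)
General solution: y = C₁e^(4x) + C₂e^(-4x)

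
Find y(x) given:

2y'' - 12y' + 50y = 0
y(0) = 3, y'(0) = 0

General solution: y = e^(3x)(C₁cos(4x) + C₂sin(4x))
Complex roots r = 3 ± 4i
Applying ICs: C₁ = 3, C₂ = -9/4
Particular solution: y = e^(3x)(3cos(4x) - (9/4)sin(4x))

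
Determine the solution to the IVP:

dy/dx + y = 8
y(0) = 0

General solution: y = 8 + Ce^(-x)
Applying y(0) = 0: C = 0 - 8 = -8
Particular solution: y = 8 - 8e^(-x)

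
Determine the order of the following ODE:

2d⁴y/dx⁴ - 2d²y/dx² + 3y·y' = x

The order is 4 (highest derivative is of order 4).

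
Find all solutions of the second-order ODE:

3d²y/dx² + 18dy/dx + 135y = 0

Characteristic equation: 3r² + 18r + 135 = 0
Divide by 3: r² + 6r + 45 = 0
Roots: r = -3 ± 6i (complex conjugates)
General solution: y = e^(-3x)(C₁cos(6x) + C₂sin(6x))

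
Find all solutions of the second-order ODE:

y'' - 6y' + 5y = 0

Characteristic equation: r² - 6r + 5 = 0
Roots: r = 1, 5 (distinct real)
General solution: y = C₁e^x + C₂e^(5x)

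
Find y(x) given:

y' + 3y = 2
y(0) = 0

General solution: y = 2/3 + Ce^(-3x)
Applying y(0) = 0: C = 0 - 2/3 = -2/3
Particular solution: y = 2/3 - (2/3)e^(-3x)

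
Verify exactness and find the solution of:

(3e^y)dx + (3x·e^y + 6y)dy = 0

Verify exactness: ∂M/∂y = ∂N/∂x ✓
Find F(x,y) such that ∂F/∂x = M, ∂F/∂y = N
Solution: 3x·e^y + 3y² = C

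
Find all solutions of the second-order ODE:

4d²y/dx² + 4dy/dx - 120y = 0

Characteristic equation: 4r² + 4r - 120 = 0
Divide by 4: r² + r - 30 = 0
Roots: r = 5, -6 (distinct real)
General solution: y = C₁e^(5x) + C₂e^(-6x)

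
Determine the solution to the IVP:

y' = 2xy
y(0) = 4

General solution: y = Ce^(x²)
Applying IC y(0) = 4:
Particular solution: y = 4e^(x²)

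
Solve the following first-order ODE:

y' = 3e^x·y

Separating variables and integrating:
ln|y| = 3e^x + C

General solution: y = Ce^(3e^x)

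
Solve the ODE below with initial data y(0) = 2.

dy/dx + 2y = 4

General solution: y = 2 + Ce^(-2x)
Applying y(0) = 2: C = 2 - 2 = 0
Particular solution: y = 2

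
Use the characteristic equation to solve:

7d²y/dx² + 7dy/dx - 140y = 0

Characteristic equation: 7r² + 7r - 140 = 0
Divide by 7: r² + r - 20 = 0
Roots: r = 4, -5 (distinct real)
General solution: y = C₁e^(4x) + C₂e^(-5x)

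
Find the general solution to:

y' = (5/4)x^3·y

Separating variables and integrating:
ln|y| = 5x^4/16 + C

General solution: y = Ce^(5x^4/16)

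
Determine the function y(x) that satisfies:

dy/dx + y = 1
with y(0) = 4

General solution: y = 1 + Ce^(-x)
Applying y(0) = 4: C = 4 - 1 = 3
Particular solution: y = 1 + 3e^(-x)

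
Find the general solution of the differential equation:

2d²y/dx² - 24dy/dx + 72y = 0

Characteristic equation: 2r² - 24r + 72 = 0
Divide by 2: r² - 12r + 36 = 0
Factored: (r - 6)² = 0
Repeated root: r = 6
General solution: y = (C₁ + C₂x)e^(6x)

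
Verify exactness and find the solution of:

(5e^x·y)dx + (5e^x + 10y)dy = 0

Verify exactness: ∂M/∂y = ∂N/∂x ✓
Find F(x,y) such that ∂F/∂x = M, ∂F/∂y = N
Solution: 5e^x·y + 5y² = C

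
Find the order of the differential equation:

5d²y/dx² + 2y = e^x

The order is 2 (highest derivative is of order 2).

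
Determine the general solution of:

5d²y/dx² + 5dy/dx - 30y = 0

Characteristic equation: 5r² + 5r - 30 = 0
Divide by 5: r² + r - 6 = 0
Roots: r = 2, -3 (distinct real)
General solution: y = C₁e^(2x) + C₂e^(-3x)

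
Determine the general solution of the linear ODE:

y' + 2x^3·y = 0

Using integrating factor method:

General solution: y = Ce^(-x^4/2)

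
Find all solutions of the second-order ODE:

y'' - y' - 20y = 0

Characteristic equation: r² - r - 20 = 0
Roots: r = 5, -4 (distinct real)
General solution: y = C₁e^(5x) + C₂e^(-4x)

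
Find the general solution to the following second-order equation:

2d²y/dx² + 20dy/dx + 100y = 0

Characteristic equation: 2r² + 20r + 100 = 0
Divide by 2: r² + 10r + 50 = 0
Roots: r = -5 ± 5i (complex conjugates)
General solution: y = e^(-5x)(C₁cos(5x) + C₂sin(5x))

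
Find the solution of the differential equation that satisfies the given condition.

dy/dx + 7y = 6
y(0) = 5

General solution: y = 6/7 + Ce^(-7x)
Applying y(0) = 5: C = 5 - 6/7 = 29/7
Particular solution: y = 6/7 + (29/7)e^(-7x)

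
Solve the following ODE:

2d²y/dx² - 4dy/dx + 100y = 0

Characteristic equation: 2r² - 4r + 100 = 0
Divide by 2: r² - 2r + 50 = 0
Roots: r = 1 ± 7i (complex conjugates)
General solution: y = e^x(C₁cos(7x) + C₂sin(7x))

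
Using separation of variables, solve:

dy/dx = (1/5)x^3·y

Separating variables and integrating:
ln|y| = x^4/20 + C

General solution: y = Ce^(x^4/20)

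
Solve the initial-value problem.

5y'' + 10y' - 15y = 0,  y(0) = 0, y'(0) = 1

General solution: y = C₁e^x + C₂e^(-3x)
Applying ICs: C₁ = 1/4, C₂ = -1/4
Particular solution: y = (1/4)e^x - (1/4)e^(-3x)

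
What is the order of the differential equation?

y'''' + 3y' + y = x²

The order is 4 (highest derivative is of order 4).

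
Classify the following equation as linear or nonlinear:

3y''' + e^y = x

Nonlinear (e^y is nonlinear in y)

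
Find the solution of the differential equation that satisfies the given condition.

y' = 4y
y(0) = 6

General solution: y = Ce^(4x)
Applying IC y(0) = 6:
Particular solution: y = 6e^(4x)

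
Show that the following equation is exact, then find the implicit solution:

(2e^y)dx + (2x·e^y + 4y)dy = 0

Verify exactness: ∂M/∂y = ∂N/∂x ✓
Find F(x,y) such that ∂F/∂x = M, ∂F/∂y = N
Solution: 2x·e^y + 2y² = C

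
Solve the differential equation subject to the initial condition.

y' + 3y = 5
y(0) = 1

General solution: y = 5/3 + Ce^(-3x)
Applying y(0) = 1: C = 1 - 5/3 = -2/3
Particular solution: y = 5/3 - (2/3)e^(-3x)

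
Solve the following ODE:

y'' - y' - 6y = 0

Characteristic equation: r² - r - 6 = 0
Roots: r = 3, -2 (distinct real)
General solution: y = C₁e^(3x) + C₂e^(-2x)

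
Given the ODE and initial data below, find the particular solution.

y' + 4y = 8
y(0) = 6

General solution: y = 2 + Ce^(-4x)
Applying y(0) = 6: C = 6 - 2 = 4
Particular solution: y = 2 + 4e^(-4x)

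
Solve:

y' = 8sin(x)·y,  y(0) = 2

General solution: y = Ce^(-8cos(x))
Applying IC y(0) = 2:
Particular solution: y = 2e^(8(1-cos(x)))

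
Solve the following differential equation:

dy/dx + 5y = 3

Using integrating factor method:

General solution: y = 3/5 + Ce^(-5x)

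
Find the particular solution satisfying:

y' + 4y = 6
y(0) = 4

General solution: y = 3/2 + Ce^(-4x)
Applying y(0) = 4: C = 4 - 3/2 = 5/2
Particular solution: y = 3/2 + (5/2)e^(-4x)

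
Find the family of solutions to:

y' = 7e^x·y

Separating variables and integrating:
ln|y| = 7e^x + C

General solution: y = Ce^(7e^x)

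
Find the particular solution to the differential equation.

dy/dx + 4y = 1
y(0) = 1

General solution: y = 1/4 + Ce^(-4x)
Applying y(0) = 1: C = 1 - 1/4 = 3/4
Particular solution: y = 1/4 + (3/4)e^(-4x)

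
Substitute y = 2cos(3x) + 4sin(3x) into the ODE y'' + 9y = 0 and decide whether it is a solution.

Verification:
y'' = -18cos(3x) - 36sin(3x)
y'' + 9y = 0 ✓

Yes, it is a solution.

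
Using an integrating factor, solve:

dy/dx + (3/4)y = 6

Using integrating factor method:

General solution: y = 8 + Ce^(-3x/4)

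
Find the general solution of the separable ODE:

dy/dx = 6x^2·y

Separating variables and integrating:
ln|y| = 2x^3 + C

General solution: y = Ce^(2x^3)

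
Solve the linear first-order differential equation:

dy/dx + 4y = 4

Using integrating factor method:

General solution: y = 1 + Ce^(-4x)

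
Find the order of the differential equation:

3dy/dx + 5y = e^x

The order is 1 (highest derivative is of order 1).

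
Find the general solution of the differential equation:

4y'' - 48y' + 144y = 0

Characteristic equation: 4r² - 48r + 144 = 0
Divide by 4: r² - 12r + 36 = 0
Factored: (r - 6)² = 0
Repeated root: r = 6
General solution: y = (C₁ + C₂x)e^(6x)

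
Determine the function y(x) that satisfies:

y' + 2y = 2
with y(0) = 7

General solution: y = 1 + Ce^(-2x)
Applying y(0) = 7: C = 7 - 1 = 6
Particular solution: y = 1 + 6e^(-2x)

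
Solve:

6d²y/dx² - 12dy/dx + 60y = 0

Characteristic equation: 6r² - 12r + 60 = 0
Divide by 6: r² - 2r + 10 = 0
Roots: r = 1 ± 3i (complex conjugates)
General solution: y = e^x(C₁cos(3x) + C₂sin(3x))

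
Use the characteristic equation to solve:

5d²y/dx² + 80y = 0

Characteristic equation: 5r² + 80 = 0
Divide by 5: r² + 16 = 0
Roots: r = ±4i (complex conjugates)
General solution: y = C₁cos(4x) + C₂sin(4x)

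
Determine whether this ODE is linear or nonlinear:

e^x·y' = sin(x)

Linear (y and its derivatives appear to the first power only, no products of y terms)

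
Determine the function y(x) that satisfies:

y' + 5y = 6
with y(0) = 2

General solution: y = 6/5 + Ce^(-5x)
Applying y(0) = 2: C = 2 - 6/5 = 4/5
Particular solution: y = 6/5 + (4/5)e^(-5x)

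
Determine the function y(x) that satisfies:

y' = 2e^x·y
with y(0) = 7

General solution: y = Ce^(2e^x)
Applying IC y(0) = 7:
Particular solution: y = 7e^(2(e^x - 1))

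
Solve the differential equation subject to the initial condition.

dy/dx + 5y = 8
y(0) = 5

General solution: y = 8/5 + Ce^(-5x)
Applying y(0) = 5: C = 5 - 8/5 = 17/5
Particular solution: y = 8/5 + (17/5)e^(-5x)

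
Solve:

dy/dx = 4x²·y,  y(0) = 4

General solution: y = Ce^(4x³/3)
Applying IC y(0) = 4:
Particular solution: y = 4e^(4x³/3)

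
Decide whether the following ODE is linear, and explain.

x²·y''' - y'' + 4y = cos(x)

Linear (y and its derivatives appear to the first power only, no products of y terms)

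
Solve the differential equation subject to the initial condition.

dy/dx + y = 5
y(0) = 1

General solution: y = 5 + Ce^(-x)
Applying y(0) = 1: C = 1 - 5 = -4
Particular solution: y = 5 - 4e^(-x)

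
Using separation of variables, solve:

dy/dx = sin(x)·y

Separating variables and integrating:
ln|y| = -cos(x) + C

General solution: y = Ce^(-cos(x))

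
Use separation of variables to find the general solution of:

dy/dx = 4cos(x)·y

Separating variables and integrating:
ln|y| = 4sin(x) + C

General solution: y = Ce^(4sin(x))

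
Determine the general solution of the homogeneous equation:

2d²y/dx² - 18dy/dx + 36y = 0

Characteristic equation: 2r² - 18r + 36 = 0
Divide by 2: r² - 9r + 18 = 0
Roots: r = 6, 3 (distinct real)
General solution: y = C₁e^(6x) + C₂e^(3x)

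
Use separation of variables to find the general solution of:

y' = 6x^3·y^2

Separating variables and integrating:
-1/y = 3x^4/2 + C

General solution: y^-1 = (-3/2)x^4 + C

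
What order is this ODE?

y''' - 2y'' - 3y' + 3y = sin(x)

The order is 3 (highest derivative is of order 3).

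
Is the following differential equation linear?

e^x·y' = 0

Yes. Linear (y and its derivatives appear to the first power only, no products of y terms)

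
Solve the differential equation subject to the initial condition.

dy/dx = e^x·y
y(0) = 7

General solution: y = Ce^(e^x)
Applying IC y(0) = 7:
Particular solution: y = 7e^(e^x - 1)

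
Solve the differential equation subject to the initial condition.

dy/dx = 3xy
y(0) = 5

General solution: y = Ce^(3x²/2)
Applying IC y(0) = 5:
Particular solution: y = 5e^(3x²/2)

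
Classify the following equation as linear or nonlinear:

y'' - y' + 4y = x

Linear (y and its derivatives appear to the first power only, no products of y terms)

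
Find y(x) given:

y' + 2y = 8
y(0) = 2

General solution: y = 4 + Ce^(-2x)
Applying y(0) = 2: C = 2 - 4 = -2
Particular solution: y = 4 - 2e^(-2x)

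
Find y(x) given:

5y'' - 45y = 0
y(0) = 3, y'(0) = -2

General solution: y = C₁e^(3x) + C₂e^(-3x)
Applying ICs: C₁ = 7/6, C₂ = 11/6
Particular solution: y = (7/6)e^(3x) + (11/6)e^(-3x)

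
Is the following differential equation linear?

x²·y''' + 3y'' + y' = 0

Yes. Linear (y and its derivatives appear to the first power only, no products of y terms)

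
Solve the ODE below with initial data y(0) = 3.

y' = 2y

General solution: y = Ce^(2x)
Applying IC y(0) = 3:
Particular solution: y = 3e^(2x)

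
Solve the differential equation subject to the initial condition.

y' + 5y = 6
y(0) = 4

General solution: y = 6/5 + Ce^(-5x)
Applying y(0) = 4: C = 4 - 6/5 = 14/5
Particular solution: y = 6/5 + (14/5)e^(-5x)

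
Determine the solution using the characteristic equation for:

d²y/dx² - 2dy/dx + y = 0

Characteristic equation: r² - 2r + 1 = 0
Factored: (r - 1)² = 0
Repeated root: r = 1
General solution: y = (C₁ + C₂x)e^x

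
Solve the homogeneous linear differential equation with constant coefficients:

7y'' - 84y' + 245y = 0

Characteristic equation: 7r² - 84r + 245 = 0
Divide by 7: r² - 12r + 35 = 0
Roots: r = 5, 7 (distinct real)
General solution: y = C₁e^(5x) + C₂e^(7x)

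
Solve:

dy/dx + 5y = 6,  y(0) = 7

General solution: y = 6/5 + Ce^(-5x)
Applying y(0) = 7: C = 7 - 6/5 = 29/5
Particular solution: y = 6/5 + (29/5)e^(-5x)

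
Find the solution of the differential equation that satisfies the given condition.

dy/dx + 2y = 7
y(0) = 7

General solution: y = 7/2 + Ce^(-2x)
Applying y(0) = 7: C = 7 - 7/2 = 7/2
Particular solution: y = 7/2 + (7/2)e^(-2x)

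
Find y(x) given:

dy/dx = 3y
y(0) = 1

General solution: y = Ce^(3x)
Applying IC y(0) = 1:
Particular solution: y = e^(3x)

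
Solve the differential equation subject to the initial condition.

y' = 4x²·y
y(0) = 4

General solution: y = Ce^(4x³/3)
Applying IC y(0) = 4:
Particular solution: y = 4e^(4x³/3)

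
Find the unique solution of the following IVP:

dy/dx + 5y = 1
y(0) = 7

General solution: y = 1/5 + Ce^(-5x)
Applying y(0) = 7: C = 7 - 1/5 = 34/5
Particular solution: y = 1/5 + (34/5)e^(-5x)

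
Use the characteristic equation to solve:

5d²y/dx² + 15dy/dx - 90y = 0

Characteristic equation: 5r² + 15r - 90 = 0
Divide by 5: r² + 3r - 18 = 0
Roots: r = 3, -6 (distinct real)
General solution: y = C₁e^(3x) + C₂e^(-6x)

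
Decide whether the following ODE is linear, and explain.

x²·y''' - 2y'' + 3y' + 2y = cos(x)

Linear (y and its derivatives appear to the first power only, no products of y terms)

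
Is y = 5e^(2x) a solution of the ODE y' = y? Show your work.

Verification:
y = 5e^(2x)
y' = 10e^(2x)
But y = 5e^(2x)
y' ≠ y — the derivative does not match

No, it is not a solution.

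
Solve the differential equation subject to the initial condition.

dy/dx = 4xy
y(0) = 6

General solution: y = Ce^(2x²)
Applying IC y(0) = 6:
Particular solution: y = 6e^(2x²)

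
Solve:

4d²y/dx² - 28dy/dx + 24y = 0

Characteristic equation: 4r² - 28r + 24 = 0
Divide by 4: r² - 7r + 6 = 0
Roots: r = 6, 1 (distinct real)
General solution: y = C₁e^(6x) + C₂e^x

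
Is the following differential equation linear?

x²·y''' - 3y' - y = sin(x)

Yes. Linear (y and its derivatives appear to the first power only, no products of y terms)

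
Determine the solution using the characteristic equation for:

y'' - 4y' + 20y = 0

Characteristic equation: r² - 4r + 20 = 0
Roots: r = 2 ± 4i (complex conjugates)
General solution: y = e^(2x)(C₁cos(4x) + C₂sin(4x))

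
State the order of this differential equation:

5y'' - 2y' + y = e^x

The order is 2 (highest derivative is of order 2).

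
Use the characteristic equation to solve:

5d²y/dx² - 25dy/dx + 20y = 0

Characteristic equation: 5r² - 25r + 20 = 0
Divide by 5: r² - 5r + 4 = 0
Roots: r = 1, 4 (distinct real)
General solution: y = C₁e^x + C₂e^(4x)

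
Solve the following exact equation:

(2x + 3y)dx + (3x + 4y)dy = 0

Verify exactness: ∂M/∂y = ∂N/∂x ✓
Find F(x,y) such that ∂F/∂x = M, ∂F/∂y = N
Solution: x² + 3xy + 2y² = C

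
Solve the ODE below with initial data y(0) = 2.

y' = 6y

General solution: y = Ce^(6x)
Applying IC y(0) = 2:
Particular solution: y = 2e^(6x)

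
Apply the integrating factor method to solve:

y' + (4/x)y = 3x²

Using integrating factor method:

General solution: y = (3/7)x^3 + Cx^(-4)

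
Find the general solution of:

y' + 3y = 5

Using integrating factor method:

General solution: y = 5/3 + Ce^(-3x)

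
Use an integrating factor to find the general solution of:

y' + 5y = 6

Using integrating factor method:

General solution: y = 6/5 + Ce^(-5x)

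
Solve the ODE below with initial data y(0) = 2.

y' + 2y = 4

General solution: y = 2 + Ce^(-2x)
Applying y(0) = 2: C = 2 - 2 = 0
Particular solution: y = 2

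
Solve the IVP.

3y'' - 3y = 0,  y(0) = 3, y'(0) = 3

General solution: y = C₁e^x + C₂e^(-x)
Applying ICs: C₁ = 3, C₂ = 0
Particular solution: y = 3e^x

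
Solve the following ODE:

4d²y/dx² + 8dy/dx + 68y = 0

Characteristic equation: 4r² + 8r + 68 = 0
Divide by 4: r² + 2r + 17 = 0
Roots: r = -1 ± 4i (complex conjugates)
General solution: y = e^(-x)(C₁cos(4x) + C₂sin(4x))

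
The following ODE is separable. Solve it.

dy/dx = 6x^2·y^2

Separating variables and integrating:
-1/y = 2x^3 + C

General solution: y^-1 = -2x^3 + C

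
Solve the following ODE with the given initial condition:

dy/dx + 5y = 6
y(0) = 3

General solution: y = 6/5 + Ce^(-5x)
Applying y(0) = 3: C = 3 - 6/5 = 9/5
Particular solution: y = 6/5 + (9/5)e^(-5x)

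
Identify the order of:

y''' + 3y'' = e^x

The order is 3 (highest derivative is of order 3).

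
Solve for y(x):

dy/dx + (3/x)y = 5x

Using integrating factor method:

General solution: y = x^2 + Cx^(-3)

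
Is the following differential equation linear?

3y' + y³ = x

No. Nonlinear (y³ term)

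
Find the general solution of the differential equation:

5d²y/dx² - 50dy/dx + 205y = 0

Characteristic equation: 5r² - 50r + 205 = 0
Divide by 5: r² - 10r + 41 = 0
Roots: r = 5 ± 4i (complex conjugates)
General solution: y = e^(5x)(C₁cos(4x) + C₂sin(4x))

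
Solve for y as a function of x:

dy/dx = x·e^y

Separating variables and integrating:
-e^(-y) = x²/2 + C

General solution: y = -ln(C - x²/2)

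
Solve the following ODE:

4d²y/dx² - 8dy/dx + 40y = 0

Characteristic equation: 4r² - 8r + 40 = 0
Divide by 4: r² - 2r + 10 = 0
Roots: r = 1 ± 3i (complex conjugates)
General solution: y = e^x(C₁cos(3x) + C₂sin(3x))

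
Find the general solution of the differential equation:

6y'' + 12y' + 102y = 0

Characteristic equation: 6r² + 12r + 102 = 0
Divide by 6: r² + 2r + 17 = 0
Roots: r = -1 ± 4i (complex conjugates)
General solution: y = e^(-x)(C₁cos(4x) + C₂sin(4x))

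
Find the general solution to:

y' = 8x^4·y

Separating variables and integrating:
ln|y| = 8x^5/5 + C

General solution: y = Ce^(8x^5/5)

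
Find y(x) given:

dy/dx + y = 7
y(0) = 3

General solution: y = 7 + Ce^(-x)
Applying y(0) = 3: C = 3 - 7 = -4
Particular solution: y = 7 - 4e^(-x)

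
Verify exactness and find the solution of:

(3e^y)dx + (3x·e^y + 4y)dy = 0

Verify exactness: ∂M/∂y = ∂N/∂x ✓
Find F(x,y) such that ∂F/∂x = M, ∂F/∂y = N
Solution: 3x·e^y + 2y² = C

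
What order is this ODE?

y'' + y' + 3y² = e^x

The order is 2 (highest derivative is of order 2).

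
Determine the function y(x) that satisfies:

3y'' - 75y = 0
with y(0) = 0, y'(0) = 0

General solution: y = C₁e^(5x) + C₂e^(-5x)
Applying ICs: C₁ = 0, C₂ = 0
Particular solution: y = 0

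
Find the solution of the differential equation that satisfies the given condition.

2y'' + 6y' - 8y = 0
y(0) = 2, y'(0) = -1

General solution: y = C₁e^x + C₂e^(-4x)
Applying ICs: C₁ = 7/5, C₂ = 3/5
Particular solution: y = (7/5)e^x + (3/5)e^(-4x)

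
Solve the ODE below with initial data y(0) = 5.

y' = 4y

General solution: y = Ce^(4x)
Applying IC y(0) = 5:
Particular solution: y = 5e^(4x)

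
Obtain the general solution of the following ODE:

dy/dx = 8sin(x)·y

Separating variables and integrating:
ln|y| = -8cos(x) + C

General solution: y = Ce^(-8cos(x))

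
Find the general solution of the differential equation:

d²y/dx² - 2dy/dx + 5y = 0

Characteristic equation: r² - 2r + 5 = 0
Roots: r = 1 ± 2i (complex conjugates)
General solution: y = e^x(C₁cos(2x) + C₂sin(2x))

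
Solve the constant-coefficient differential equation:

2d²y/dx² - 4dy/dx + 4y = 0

Characteristic equation: 2r² - 4r + 4 = 0
Divide by 2: r² - 2r + 2 = 0
Roots: r = 1 ± i (complex conjugates)
General solution: y = e^x(C₁cos(x) + C₂sin(x))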